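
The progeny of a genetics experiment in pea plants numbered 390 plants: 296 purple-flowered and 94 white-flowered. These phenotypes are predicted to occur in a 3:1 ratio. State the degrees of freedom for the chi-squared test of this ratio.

1

A goodness-of-fit test with 2 phenotype classes has df = 2 − 1 = 1.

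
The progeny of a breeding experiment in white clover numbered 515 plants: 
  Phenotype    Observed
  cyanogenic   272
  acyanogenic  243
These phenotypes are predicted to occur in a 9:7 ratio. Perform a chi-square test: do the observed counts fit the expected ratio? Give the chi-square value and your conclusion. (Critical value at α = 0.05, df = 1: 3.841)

2.468; consistent

Under the 9:7 hypothesis (Σ ratio = 16, N = 515):
  cyanogenic: 515 × 9/16 = 289.6875
  acyanogenic: 515 × 7/16 = 225.3125
χ² = Σ (O − E)² / E
  cyanogenic: (272 − 289.6875)² / 289.6875 = 1.0799
  acyanogenic: (243 − 225.3125)² / 225.3125 = 1.3885
χ² = 1.0799 + 1.3885 = 2.4684 ≈ 2.468
Degrees of freedom = 2 − 1 = 1; critical value at α = 0.05 is 3.841.
Since 2.468 < 3.841, we fail to reject the null hypothesis — the data are consistent with the 9:7 ratio.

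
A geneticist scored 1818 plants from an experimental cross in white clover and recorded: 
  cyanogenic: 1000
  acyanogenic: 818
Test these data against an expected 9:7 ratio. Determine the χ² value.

1.144

Expected counts for N = 1818 under a 9:7 ratio (total parts = 16):
  cyanogenic: 1818 × 9/16 = 1022.625
  acyanogenic: 1818 × 7/16 = 795.375
χ² = Σ (O − E)² / E
  cyanogenic: (1000 − 1022.625)² / 1022.625 = 0.5006
  acyanogenic: (818 − 795.375)² / 795.375 = 0.6436
χ² = 0.5006 + 0.6436 = 1.1442 ≈ 1.144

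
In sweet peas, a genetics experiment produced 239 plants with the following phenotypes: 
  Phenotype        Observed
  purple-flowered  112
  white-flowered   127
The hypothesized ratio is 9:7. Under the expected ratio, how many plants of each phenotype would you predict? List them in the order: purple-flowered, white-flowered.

Expected counts for N = 239 under a 9:7 ratio (total parts = 16):
  purple-flowered: 239 × 9/16 = 134.4375
  white-flowered: 239 × 7/16 = 104.5625

134.4375, 104.5625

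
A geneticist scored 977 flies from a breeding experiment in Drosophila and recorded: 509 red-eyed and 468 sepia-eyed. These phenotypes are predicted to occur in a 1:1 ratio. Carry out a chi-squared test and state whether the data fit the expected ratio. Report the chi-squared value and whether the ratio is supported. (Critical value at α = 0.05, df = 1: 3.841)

1.721; consistent

The 1:1 ratio has 2 parts, so with N = 977 the expected counts are:
  red-eyed: 977 × 1/2 = 488.5
  sepia-eyed: 977 × 1/2 = 488.5
χ² = Σ (O − E)² / E
  red-eyed: (509 − 488.5)² / 488.5 = 0.8603
  sepia-eyed: (468 − 488.5)² / 488.5 = 0.8603
χ² = 0.8603 + 0.8603 = 1.7206 ≈ 1.721
Degrees of freedom = 2 − 1 = 1; critical value at α = 0.05 is 3.841.
Since 1.721 < 3.841, we fail to reject the null hypothesis — the data are consistent with the 1:1 ratio.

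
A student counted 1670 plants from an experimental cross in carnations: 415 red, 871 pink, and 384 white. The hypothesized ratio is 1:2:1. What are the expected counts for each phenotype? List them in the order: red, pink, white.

Expected counts for N = 1670 under a 1:2:1 ratio (total parts = 4):
  red: 1670 × 1/4 = 417.5
  pink: 1670 × 2/4 = 835
  white: 1670 × 1/4 = 417.5

417.5, 835, 417.5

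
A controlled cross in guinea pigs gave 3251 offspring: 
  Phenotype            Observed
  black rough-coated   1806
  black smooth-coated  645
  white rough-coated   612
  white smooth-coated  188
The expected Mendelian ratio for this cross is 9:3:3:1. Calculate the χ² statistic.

Under the 9:3:3:1 hypothesis (Σ ratio = 16, N = 3251):
  black rough-coated: 3251 × 9/16 = 1828.6875
  black smooth-coated: 3251 × 3/16 = 609.5625
  white rough-coated: 3251 × 3/16 = 609.5625
  white smooth-coated: 3251 × 1/16 = 203.1875
χ² = Σ (O − E)² / E
  black rough-coated: (1806 − 1828.6875)² / 1828.6875 = 0.2815
  black smooth-coated: (645 − 609.5625)² / 609.5625 = 2.0602
  white rough-coated: (612 − 609.5625)² / 609.5625 = 0.0097
  white smooth-coated: (188 − 203.1875)² / 203.1875 = 1.1352
χ² = 0.2815 + 2.0602 + 0.0097 + 1.1352 = 3.4866 ≈ 3.487

3.487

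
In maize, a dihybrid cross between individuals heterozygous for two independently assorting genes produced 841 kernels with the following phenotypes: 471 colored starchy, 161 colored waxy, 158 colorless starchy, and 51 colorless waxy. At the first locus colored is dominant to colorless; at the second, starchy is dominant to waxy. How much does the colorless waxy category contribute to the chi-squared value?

A dihybrid F₂ with independent assortment and complete dominance at both loci gives a 9:3:3:1 phenotypic ratio.
Expected counts for N = 841 under a 9:3:3:1 ratio (total parts = 16):
  colored starchy: 841 × 9/16 = 473.0625
  colored waxy: 841 × 3/16 = 157.6875
  colorless starchy: 841 × 3/16 = 157.6875
  colorless waxy: 841 × 1/16 = 52.5625
Contribution of colorless waxy: (51 − 52.5625)² / 52.5625 = 0.0464

0.046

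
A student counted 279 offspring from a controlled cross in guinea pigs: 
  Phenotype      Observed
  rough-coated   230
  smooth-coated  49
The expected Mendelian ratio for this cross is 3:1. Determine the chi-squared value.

8.231

Total ratio parts = 4. Expected numbers out of 279:
  rough-coated: 279 × 3/4 = 209.25
  smooth-coated: 279 × 1/4 = 69.75
χ² = Σ (O − E)² / E
  rough-coated: (230 − 209.25)² / 209.25 = 2.0576
  smooth-coated: (49 − 69.75)² / 69.75 = 6.1729
χ² = 2.0576 + 6.1729 = 8.2305 ≈ 8.231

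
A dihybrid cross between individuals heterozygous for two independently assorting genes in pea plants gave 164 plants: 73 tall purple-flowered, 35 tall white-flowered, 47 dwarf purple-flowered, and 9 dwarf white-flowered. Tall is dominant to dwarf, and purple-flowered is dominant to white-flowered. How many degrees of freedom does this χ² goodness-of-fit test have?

3

A dihybrid F₂ with independent assortment and complete dominance at both loci gives a 9:3:3:1 phenotypic ratio.
A goodness-of-fit test with 4 phenotype classes has df = 4 − 1 = 3.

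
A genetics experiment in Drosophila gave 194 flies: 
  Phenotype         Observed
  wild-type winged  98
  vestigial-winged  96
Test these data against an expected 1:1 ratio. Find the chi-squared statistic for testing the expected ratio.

Expected counts for N = 194 under a 1:1 ratio (total parts = 2):
  wild-type winged: 194 × 1/2 = 97
  vestigial-winged: 194 × 1/2 = 97
χ² = Σ (O − E)² / E
  wild-type winged: (98 − 97)² / 97 = 0.0103
  vestigial-winged: (96 − 97)² / 97 = 0.0103
χ² = 0.0103 + 0.0103 = 0.0206 ≈ 0.021

0.021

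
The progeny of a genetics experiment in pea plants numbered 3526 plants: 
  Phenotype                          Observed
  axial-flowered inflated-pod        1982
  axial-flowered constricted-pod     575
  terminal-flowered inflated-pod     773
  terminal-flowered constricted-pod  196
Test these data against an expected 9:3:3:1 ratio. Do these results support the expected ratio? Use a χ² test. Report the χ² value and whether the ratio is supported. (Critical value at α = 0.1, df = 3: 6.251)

The 9:3:3:1 ratio has 16 parts, so with N = 3526 the expected counts are:
  axial-flowered inflated-pod: 3526 × 9/16 = 1983.375
  axial-flowered constricted-pod: 3526 × 3/16 = 661.125
  terminal-flowered inflated-pod: 3526 × 3/16 = 661.125
  terminal-flowered constricted-pod: 3526 × 1/16 = 220.375
χ² = Σ (O − E)² / E
  axial-flowered inflated-pod: (1982 − 1983.375)² / 1983.375 = 0.0010
  axial-flowered constricted-pod: (575 − 661.125)² / 661.125 = 11.2195
  terminal-flowered inflated-pod: (773 − 661.125)² / 661.125 = 18.9314
  terminal-flowered constricted-pod: (196 − 220.375)² / 220.375 = 2.6960
χ² = 0.0010 + 11.2195 + 18.9314 + 2.6960 = 32.8479 ≈ 32.848
Degrees of freedom = 4 − 1 = 3; critical value at α = 0.1 is 6.251.
Since 32.848 > 6.251, we reject the null hypothesis — the data do not fit the 9:3:3:1 ratio.

32.848; not consistent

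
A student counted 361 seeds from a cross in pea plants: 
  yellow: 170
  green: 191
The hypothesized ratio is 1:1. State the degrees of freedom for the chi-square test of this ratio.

A goodness-of-fit test with 2 phenotype classes has df = 2 − 1 = 1.

1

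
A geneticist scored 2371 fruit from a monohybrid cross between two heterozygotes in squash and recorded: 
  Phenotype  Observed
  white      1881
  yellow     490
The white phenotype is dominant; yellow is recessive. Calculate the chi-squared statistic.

For a monohybrid cross between heterozygotes with complete dominance, the expected phenotypic ratio is 3:1.
The 3:1 ratio has 4 parts, so with N = 2371 the expected counts are:
  white: 2371 × 3/4 = 1778.25
  yellow: 2371 × 1/4 = 592.75
χ² = Σ (O − E)² / E
  white: (1881 − 1778.25)² / 1778.25 = 5.9371
  yellow: (490 − 592.75)² / 592.75 = 17.8112
χ² = 5.9371 + 17.8112 = 23.7483 ≈ 23.748

23.748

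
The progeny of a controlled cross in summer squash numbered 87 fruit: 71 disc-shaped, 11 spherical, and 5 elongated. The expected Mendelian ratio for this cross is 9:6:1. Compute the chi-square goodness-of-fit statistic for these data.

24.315

Expected counts for N = 87 under a 9:6:1 ratio (total parts = 16):
  disc-shaped: 87 × 9/16 = 48.9375
  spherical: 87 × 6/16 = 32.625
  elongated: 87 × 1/16 = 5.4375
χ² = Σ (O − E)² / E
  disc-shaped: (71 − 48.9375)² / 48.9375 = 9.9464
  spherical: (11 − 32.625)² / 32.625 = 14.3338
  elongated: (5 − 5.4375)² / 5.4375 = 0.0352
χ² = 9.9464 + 14.3338 + 0.0352 = 24.3154 ≈ 24.315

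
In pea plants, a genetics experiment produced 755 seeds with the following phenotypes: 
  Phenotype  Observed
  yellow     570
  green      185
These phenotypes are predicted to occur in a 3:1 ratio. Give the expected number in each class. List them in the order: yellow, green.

The 3:1 ratio has 4 parts, so with N = 755 the expected counts are:
  yellow: 755 × 3/4 = 566.25
  green: 755 × 1/4 = 188.75

566.25, 188.75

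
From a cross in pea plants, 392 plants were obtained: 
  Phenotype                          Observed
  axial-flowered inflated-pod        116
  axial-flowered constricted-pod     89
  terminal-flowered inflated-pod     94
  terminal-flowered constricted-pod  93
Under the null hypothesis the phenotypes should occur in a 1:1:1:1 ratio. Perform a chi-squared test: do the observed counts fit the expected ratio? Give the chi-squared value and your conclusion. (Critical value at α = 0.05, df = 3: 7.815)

Expected counts for N = 392 under a 1:1:1:1 ratio (total parts = 4):
  axial-flowered inflated-pod: 392 × 1/4 = 98
  axial-flowered constricted-pod: 392 × 1/4 = 98
  terminal-flowered inflated-pod: 392 × 1/4 = 98
  terminal-flowered constricted-pod: 392 × 1/4 = 98
χ² = Σ (O − E)² / E
  axial-flowered inflated-pod: (116 − 98)² / 98 = 3.3061
  axial-flowered constricted-pod: (89 − 98)² / 98 = 0.8265
  terminal-flowered inflated-pod: (94 − 98)² / 98 = 0.1633
  terminal-flowered constricted-pod: (93 − 98)² / 98 = 0.2551
χ² = 3.3061 + 0.8265 + 0.1633 + 0.2551 = 4.551
Degrees of freedom = 4 − 1 = 3; critical value at α = 0.05 is 7.815.
Since 4.551 < 7.815, we fail to reject the null hypothesis — the data are consistent with the 1:1:1:1 ratio.

4.551; consistent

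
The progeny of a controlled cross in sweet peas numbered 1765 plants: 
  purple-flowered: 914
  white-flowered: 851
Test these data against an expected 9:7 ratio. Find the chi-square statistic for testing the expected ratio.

14.300

The 9:7 ratio has 16 parts, so with N = 1765 the expected counts are:
  purple-flowered: 1765 × 9/16 = 992.8125
  white-flowered: 1765 × 7/16 = 772.1875
χ² = Σ (O − E)² / E
  purple-flowered: (914 − 992.8125)² / 992.8125 = 6.2564
  white-flowered: (851 − 772.1875)² / 772.1875 = 8.0439
χ² = 6.2564 + 8.0439 = 14.3003 ≈ 14.300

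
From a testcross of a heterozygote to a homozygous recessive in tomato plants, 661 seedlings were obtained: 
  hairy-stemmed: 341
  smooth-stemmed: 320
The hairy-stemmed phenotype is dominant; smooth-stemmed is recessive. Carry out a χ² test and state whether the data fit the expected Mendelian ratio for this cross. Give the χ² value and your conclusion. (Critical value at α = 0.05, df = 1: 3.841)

0.667; consistent

A testcross of a heterozygote (Aa × aa) gives a 1:1 phenotypic ratio.
Total ratio parts = 2. Expected numbers out of 661:
  hairy-stemmed: 661 × 1/2 = 330.5
  smooth-stemmed: 661 × 1/2 = 330.5
χ² = Σ (O − E)² / E
  hairy-stemmed: (341 − 330.5)² / 330.5 = 0.3336
  smooth-stemmed: (320 − 330.5)² / 330.5 = 0.3336
χ² = 0.3336 + 0.3336 = 0.6672 ≈ 0.667
Degrees of freedom = 2 − 1 = 1; critical value at α = 0.05 is 3.841.
Since 0.667 < 3.841, we fail to reject the null hypothesis — the data are consistent with the 1:1 ratio.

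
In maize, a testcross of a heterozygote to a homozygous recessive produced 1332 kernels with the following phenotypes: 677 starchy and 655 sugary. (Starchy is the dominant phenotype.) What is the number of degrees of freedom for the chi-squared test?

A testcross of a heterozygote (Aa × aa) gives a 1:1 phenotypic ratio.
A goodness-of-fit test with 2 phenotype classes has df = 2 − 1 = 1.

1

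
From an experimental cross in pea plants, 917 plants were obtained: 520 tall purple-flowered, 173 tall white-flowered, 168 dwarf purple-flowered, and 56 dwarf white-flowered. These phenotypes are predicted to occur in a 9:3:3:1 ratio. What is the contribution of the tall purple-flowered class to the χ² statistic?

0.034

Total ratio parts = 16. Expected numbers out of 917:
  tall purple-flowered: 917 × 9/16 = 515.8125
  tall white-flowered: 917 × 3/16 = 171.9375
  dwarf purple-flowered: 917 × 3/16 = 171.9375
  dwarf white-flowered: 917 × 1/16 = 57.3125
Contribution of tall purple-flowered: (520 − 515.8125)² / 515.8125 = 0.0340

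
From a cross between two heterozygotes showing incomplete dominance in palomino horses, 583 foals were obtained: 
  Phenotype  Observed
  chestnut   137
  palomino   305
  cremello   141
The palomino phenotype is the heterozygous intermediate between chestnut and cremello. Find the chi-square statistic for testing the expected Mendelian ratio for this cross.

1.305

With incomplete dominance, a heterozygote × heterozygote cross gives a 1:2:1 phenotypic ratio.
The 1:2:1 ratio has 4 parts, so with N = 583 the expected counts are:
  chestnut: 583 × 1/4 = 145.75
  palomino: 583 × 2/4 = 291.5
  cremello: 583 × 1/4 = 145.75
χ² = Σ (O − E)² / E
  chestnut: (137 − 145.75)² / 145.75 = 0.5253
  palomino: (305 − 291.5)² / 291.5 = 0.6252
  cremello: (141 − 145.75)² / 145.75 = 0.1548
χ² = 0.5253 + 0.6252 + 0.1548 = 1.3053 ≈ 1.305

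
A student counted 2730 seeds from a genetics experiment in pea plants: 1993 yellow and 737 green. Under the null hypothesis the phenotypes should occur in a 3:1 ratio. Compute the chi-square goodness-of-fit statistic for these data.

Total ratio parts = 4. Expected numbers out of 2730:
  yellow: 2730 × 3/4 = 2047.5
  green: 2730 × 1/4 = 682.5
χ² = Σ (O − E)² / E
  yellow: (1993 − 2047.5)² / 2047.5 = 1.4507
  green: (737 − 682.5)² / 682.5 = 4.3520
χ² = 1.4507 + 4.3520 = 5.8027 ≈ 5.803

5.803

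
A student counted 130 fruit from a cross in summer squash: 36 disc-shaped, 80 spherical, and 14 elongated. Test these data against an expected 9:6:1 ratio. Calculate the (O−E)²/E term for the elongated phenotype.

Under the 9:6:1 hypothesis (Σ ratio = 16, N = 130):
  disc-shaped: 130 × 9/16 = 73.125
  spherical: 130 × 6/16 = 48.75
  elongated: 130 × 1/16 = 8.125
Contribution of elongated: (14 − 8.125)² / 8.125 = 4.2481

4.248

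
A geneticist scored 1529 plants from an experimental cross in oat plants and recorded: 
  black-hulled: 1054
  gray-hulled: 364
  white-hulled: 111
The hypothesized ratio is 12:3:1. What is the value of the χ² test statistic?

Total ratio parts = 16. Expected numbers out of 1529:
  black-hulled: 1529 × 12/16 = 1146.75
  gray-hulled: 1529 × 3/16 = 286.6875
  white-hulled: 1529 × 1/16 = 95.5625
χ² = Σ (O − E)² / E
  black-hulled: (1054 − 1146.75)² / 1146.75 = 7.5017
  gray-hulled: (364 − 286.6875)² / 286.6875 = 20.8493
  white-hulled: (111 − 95.5625)² / 95.5625 = 2.4938
χ² = 7.5017 + 20.8493 + 2.4938 = 30.8448 ≈ 30.845

30.845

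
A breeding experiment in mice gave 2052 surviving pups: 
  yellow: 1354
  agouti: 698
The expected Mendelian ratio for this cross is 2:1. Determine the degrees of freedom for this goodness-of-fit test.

A goodness-of-fit test with 2 phenotype classes has df = 2 − 1 = 1.

1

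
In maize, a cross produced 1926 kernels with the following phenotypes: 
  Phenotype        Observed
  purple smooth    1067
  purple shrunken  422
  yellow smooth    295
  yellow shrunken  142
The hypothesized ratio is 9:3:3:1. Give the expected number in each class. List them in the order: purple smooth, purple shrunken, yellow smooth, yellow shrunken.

1083.375, 361.125, 361.125, 120.375

The 9:3:3:1 ratio has 16 parts, so with N = 1926 the expected counts are:
  purple smooth: 1926 × 9/16 = 1083.375
  purple shrunken: 1926 × 3/16 = 361.125
  yellow smooth: 1926 × 3/16 = 361.125
  yellow shrunken: 1926 × 1/16 = 120.375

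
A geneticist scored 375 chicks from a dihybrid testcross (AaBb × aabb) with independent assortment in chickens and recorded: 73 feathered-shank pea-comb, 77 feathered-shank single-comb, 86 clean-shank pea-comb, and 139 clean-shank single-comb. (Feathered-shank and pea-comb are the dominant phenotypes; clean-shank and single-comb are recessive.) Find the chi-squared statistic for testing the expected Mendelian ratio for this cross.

A dihybrid testcross with independent assortment gives a 1:1:1:1 ratio.
Under the 1:1:1:1 hypothesis (Σ ratio = 4, N = 375):
  feathered-shank pea-comb: 375 × 1/4 = 93.75
  feathered-shank single-comb: 375 × 1/4 = 93.75
  clean-shank pea-comb: 375 × 1/4 = 93.75
  clean-shank single-comb: 375 × 1/4 = 93.75
χ² = Σ (O − E)² / E
  feathered-shank pea-comb: (73 − 93.75)² / 93.75 = 4.5927
  feathered-shank single-comb: (77 − 93.75)² / 93.75 = 2.9927
  clean-shank pea-comb: (86 − 93.75)² / 93.75 = 0.6407
  clean-shank single-comb: (139 − 93.75)² / 93.75 = 21.8407
χ² = 4.5927 + 2.9927 + 0.6407 + 21.8407 = 30.0668 ≈ 30.067

30.067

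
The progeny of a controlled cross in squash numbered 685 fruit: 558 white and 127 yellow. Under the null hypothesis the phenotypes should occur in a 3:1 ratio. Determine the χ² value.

Total ratio parts = 4. Expected numbers out of 685:
  white: 685 × 3/4 = 513.75
  yellow: 685 × 1/4 = 171.25
χ² = Σ (O − E)² / E
  white: (558 − 513.75)² / 513.75 = 3.8113
  yellow: (127 − 171.25)² / 171.25 = 11.4339
χ² = 3.8113 + 11.4339 = 15.2452 ≈ 15.245

15.245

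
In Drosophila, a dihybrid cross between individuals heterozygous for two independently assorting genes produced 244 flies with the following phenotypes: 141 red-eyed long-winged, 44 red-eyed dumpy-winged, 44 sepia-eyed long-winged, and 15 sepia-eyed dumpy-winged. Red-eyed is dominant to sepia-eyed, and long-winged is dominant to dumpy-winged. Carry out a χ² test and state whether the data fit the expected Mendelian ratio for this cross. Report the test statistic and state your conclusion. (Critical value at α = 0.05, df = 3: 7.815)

A dihybrid F₂ with independent assortment and complete dominance at both loci gives a 9:3:3:1 phenotypic ratio.
The 9:3:3:1 ratio has 16 parts, so with N = 244 the expected counts are:
  red-eyed long-winged: 244 × 9/16 = 137.25
  red-eyed dumpy-winged: 244 × 3/16 = 45.75
  sepia-eyed long-winged: 244 × 3/16 = 45.75
  sepia-eyed dumpy-winged: 244 × 1/16 = 15.25
χ² = Σ (O − E)² / E
  red-eyed long-winged: (141 − 137.25)² / 137.25 = 0.1025
  red-eyed dumpy-winged: (44 − 45.75)² / 45.75 = 0.0669
  sepia-eyed long-winged: (44 − 45.75)² / 45.75 = 0.0669
  sepia-eyed dumpy-winged: (15 − 15.25)² / 15.25 = 0.0041
χ² = 0.1025 + 0.0669 + 0.0669 + 0.0041 = 0.2404 ≈ 0.240
Degrees of freedom = 4 − 1 = 3; critical value at α = 0.05 is 7.815.
Since 0.240 < 7.815, we fail to reject the null hypothesis — the data are consistent with the 9:3:3:1 ratio.

0.240; consistent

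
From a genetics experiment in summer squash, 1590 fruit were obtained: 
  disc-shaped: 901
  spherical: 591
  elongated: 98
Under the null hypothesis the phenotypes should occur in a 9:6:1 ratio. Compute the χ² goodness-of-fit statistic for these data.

0.114

Expected counts for N = 1590 under a 9:6:1 ratio (total parts = 16):
  disc-shaped: 1590 × 9/16 = 894.375
  spherical: 1590 × 6/16 = 596.25
  elongated: 1590 × 1/16 = 99.375
χ² = Σ (O − E)² / E
  disc-shaped: (901 − 894.375)² / 894.375 = 0.0491
  spherical: (591 − 596.25)² / 596.25 = 0.0462
  elongated: (98 − 99.375)² / 99.375 = 0.0190
χ² = 0.0491 + 0.0462 + 0.0190 = 0.1143 ≈ 0.114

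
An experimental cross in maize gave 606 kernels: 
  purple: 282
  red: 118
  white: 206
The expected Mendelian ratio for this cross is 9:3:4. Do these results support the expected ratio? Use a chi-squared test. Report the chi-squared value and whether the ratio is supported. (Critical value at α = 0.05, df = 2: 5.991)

Total ratio parts = 16. Expected numbers out of 606:
  purple: 606 × 9/16 = 340.875
  red: 606 × 3/16 = 113.625
  white: 606 × 4/16 = 151.5
χ² = Σ (O − E)² / E
  purple: (282 − 340.875)² / 340.875 = 10.1687
  red: (118 − 113.625)² / 113.625 = 0.1685
  white: (206 − 151.5)² / 151.5 = 19.6056
χ² = 10.1687 + 0.1685 + 19.6056 = 29.9428 ≈ 29.943
Degrees of freedom = 3 − 1 = 2; critical value at α = 0.05 is 5.991.
Since 29.943 > 5.991, we reject the null hypothesis — the data do not fit the 9:3:4 ratio.

29.943; not consistent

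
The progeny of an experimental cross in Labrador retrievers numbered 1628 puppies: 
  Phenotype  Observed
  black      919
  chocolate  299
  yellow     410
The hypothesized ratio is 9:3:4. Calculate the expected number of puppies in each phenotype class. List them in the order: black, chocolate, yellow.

915.75, 305.25, 407

The 9:3:4 ratio has 16 parts, so with N = 1628 the expected counts are:
  black: 1628 × 9/16 = 915.75
  chocolate: 1628 × 3/16 = 305.25
  yellow: 1628 × 4/16 = 407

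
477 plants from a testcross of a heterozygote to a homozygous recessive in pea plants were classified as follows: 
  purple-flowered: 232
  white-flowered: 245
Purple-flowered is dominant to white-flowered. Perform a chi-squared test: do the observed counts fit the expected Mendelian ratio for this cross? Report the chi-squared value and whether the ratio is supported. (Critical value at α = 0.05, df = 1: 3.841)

0.354; consistent

A testcross of a heterozygote (Aa × aa) gives a 1:1 phenotypic ratio.
Expected counts for N = 477 under a 1:1 ratio (total parts = 2):
  purple-flowered: 477 × 1/2 = 238.5
  white-flowered: 477 × 1/2 = 238.5
χ² = Σ (O − E)² / E
  purple-flowered: (232 − 238.5)² / 238.5 = 0.1771
  white-flowered: (245 − 238.5)² / 238.5 = 0.1771
χ² = 0.1771 + 0.1771 = 0.3542 ≈ 0.354
Degrees of freedom = 2 − 1 = 1; critical value at α = 0.05 is 3.841.
Since 0.354 < 3.841, we fail to reject the null hypothesis — the data are consistent with the 1:1 ratio.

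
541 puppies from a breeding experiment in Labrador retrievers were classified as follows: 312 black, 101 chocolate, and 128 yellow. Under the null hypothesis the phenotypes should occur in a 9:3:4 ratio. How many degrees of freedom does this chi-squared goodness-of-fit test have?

2

A goodness-of-fit test with 3 phenotype classes has df = 3 − 1 = 2.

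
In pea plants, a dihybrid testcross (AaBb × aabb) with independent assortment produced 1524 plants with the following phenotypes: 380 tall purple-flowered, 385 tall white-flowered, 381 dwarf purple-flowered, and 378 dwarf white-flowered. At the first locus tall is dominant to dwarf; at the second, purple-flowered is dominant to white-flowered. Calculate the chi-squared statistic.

A dihybrid testcross with independent assortment gives a 1:1:1:1 ratio.
Total ratio parts = 4. Expected numbers out of 1524:
  tall purple-flowered: 1524 × 1/4 = 381
  tall white-flowered: 1524 × 1/4 = 381
  dwarf purple-flowered: 1524 × 1/4 = 381
  dwarf white-flowered: 1524 × 1/4 = 381
χ² = Σ (O − E)² / E
  tall purple-flowered: (380 − 381)² / 381 = 0.0026
  tall white-flowered: (385 − 381)² / 381 = 0.0420
  dwarf purple-flowered: (381 − 381)² / 381 = 0.0000
  dwarf white-flowered: (378 − 381)² / 381 = 0.0236
χ² = 0.0026 + 0.0420 + 0.0000 + 0.0236 = 0.0682 ≈ 0.068

0.068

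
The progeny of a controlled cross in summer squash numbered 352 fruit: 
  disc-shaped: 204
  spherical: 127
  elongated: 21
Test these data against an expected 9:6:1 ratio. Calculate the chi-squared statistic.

Expected counts for N = 352 under a 9:6:1 ratio (total parts = 16):
  disc-shaped: 352 × 9/16 = 198
  spherical: 352 × 6/16 = 132
  elongated: 352 × 1/16 = 22
χ² = Σ (O − E)² / E
  disc-shaped: (204 − 198)² / 198 = 0.1818
  spherical: (127 − 132)² / 132 = 0.1894
  elongated: (21 − 22)² / 22 = 0.0455
χ² = 0.1818 + 0.1894 + 0.0455 = 0.4167 ≈ 0.417

0.417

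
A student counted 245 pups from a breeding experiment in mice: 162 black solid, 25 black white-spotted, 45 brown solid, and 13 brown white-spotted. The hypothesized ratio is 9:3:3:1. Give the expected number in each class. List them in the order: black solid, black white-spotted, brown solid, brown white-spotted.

137.8125, 45.9375, 45.9375, 15.3125

The 9:3:3:1 ratio has 16 parts, so with N = 245 the expected counts are:
  black solid: 245 × 9/16 = 137.8125
  black white-spotted: 245 × 3/16 = 45.9375
  brown solid: 245 × 3/16 = 45.9375
  brown white-spotted: 245 × 1/16 = 15.3125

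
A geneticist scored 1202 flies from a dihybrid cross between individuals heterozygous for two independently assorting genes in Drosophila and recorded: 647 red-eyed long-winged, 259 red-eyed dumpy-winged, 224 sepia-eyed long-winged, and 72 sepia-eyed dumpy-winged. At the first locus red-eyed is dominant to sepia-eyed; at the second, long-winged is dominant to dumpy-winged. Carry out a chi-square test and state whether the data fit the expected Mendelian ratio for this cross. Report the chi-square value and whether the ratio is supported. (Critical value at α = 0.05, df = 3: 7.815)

6.410; consistent

A dihybrid F₂ with independent assortment and complete dominance at both loci gives a 9:3:3:1 phenotypic ratio.
Under the 9:3:3:1 hypothesis (Σ ratio = 16, N = 1202):
  red-eyed long-winged: 1202 × 9/16 = 676.125
  red-eyed dumpy-winged: 1202 × 3/16 = 225.375
  sepia-eyed long-winged: 1202 × 3/16 = 225.375
  sepia-eyed dumpy-winged: 1202 × 1/16 = 75.125
χ² = Σ (O − E)² / E
  red-eyed long-winged: (647 − 676.125)² / 676.125 = 1.2546
  red-eyed dumpy-winged: (259 − 225.375)² / 225.375 = 5.0167
  sepia-eyed long-winged: (224 − 225.375)² / 225.375 = 0.0084
  sepia-eyed dumpy-winged: (72 − 75.125)² / 75.125 = 0.1300
χ² = 1.2546 + 5.0167 + 0.0084 + 0.1300 = 6.4097 ≈ 6.410
Degrees of freedom = 4 − 1 = 3; critical value at α = 0.05 is 7.815.
Since 6.410 < 7.815, we fail to reject the null hypothesis — the data are consistent with the 9:3:3:1 ratio.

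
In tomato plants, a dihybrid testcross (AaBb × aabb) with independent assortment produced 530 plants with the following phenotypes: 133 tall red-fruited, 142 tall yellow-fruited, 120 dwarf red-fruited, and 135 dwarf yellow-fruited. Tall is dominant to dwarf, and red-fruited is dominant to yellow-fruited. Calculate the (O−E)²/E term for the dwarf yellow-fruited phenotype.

0.047

A dihybrid testcross with independent assortment gives a 1:1:1:1 ratio.
Under the 1:1:1:1 hypothesis (Σ ratio = 4, N = 530):
  tall red-fruited: 530 × 1/4 = 132.5
  tall yellow-fruited: 530 × 1/4 = 132.5
  dwarf red-fruited: 530 × 1/4 = 132.5
  dwarf yellow-fruited: 530 × 1/4 = 132.5
Contribution of dwarf yellow-fruited: (135 − 132.5)² / 132.5 = 0.0472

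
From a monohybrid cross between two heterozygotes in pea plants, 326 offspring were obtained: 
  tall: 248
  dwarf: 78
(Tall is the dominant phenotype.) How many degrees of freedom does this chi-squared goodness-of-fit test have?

For a monohybrid cross between heterozygotes with complete dominance, the expected phenotypic ratio is 3:1.
A goodness-of-fit test with 2 phenotype classes has df = 2 − 1 = 1.

1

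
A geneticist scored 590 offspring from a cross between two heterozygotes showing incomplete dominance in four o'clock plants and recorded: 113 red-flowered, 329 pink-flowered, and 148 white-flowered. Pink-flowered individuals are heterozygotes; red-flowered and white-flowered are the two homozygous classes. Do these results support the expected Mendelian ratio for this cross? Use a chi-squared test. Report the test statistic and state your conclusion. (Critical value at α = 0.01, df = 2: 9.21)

With incomplete dominance, a heterozygote × heterozygote cross gives a 1:2:1 phenotypic ratio.
The 1:2:1 ratio has 4 parts, so with N = 590 the expected counts are:
  red-flowered: 590 × 1/4 = 147.5
  pink-flowered: 590 × 2/4 = 295
  white-flowered: 590 × 1/4 = 147.5
χ² = Σ (O − E)² / E
  red-flowered: (113 − 147.5)² / 147.5 = 8.0695
  pink-flowered: (329 − 295)² / 295 = 3.9186
  white-flowered: (148 − 147.5)² / 147.5 = 0.0017
χ² = 8.0695 + 3.9186 + 0.0017 = 11.9898 ≈ 11.990
Degrees of freedom = 3 − 1 = 2; critical value at α = 0.01 is 9.21.
Since 11.990 > 9.21, we reject the null hypothesis — the data do not fit the 1:2:1 ratio.

11.990; not consistent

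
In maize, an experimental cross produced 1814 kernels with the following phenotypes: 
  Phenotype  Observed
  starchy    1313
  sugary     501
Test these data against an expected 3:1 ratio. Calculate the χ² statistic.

6.634

Under the 3:1 hypothesis (Σ ratio = 4, N = 1814):
  starchy: 1814 × 3/4 = 1360.5
  sugary: 1814 × 1/4 = 453.5
χ² = Σ (O − E)² / E
  starchy: (1313 − 1360.5)² / 1360.5 = 1.6584
  sugary: (501 − 453.5)² / 453.5 = 4.9752
χ² = 1.6584 + 4.9752 = 6.6336 ≈ 6.634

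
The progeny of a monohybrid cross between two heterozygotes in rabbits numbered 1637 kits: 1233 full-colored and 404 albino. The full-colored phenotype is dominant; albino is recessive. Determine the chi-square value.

For a monohybrid cross between heterozygotes with complete dominance, the expected phenotypic ratio is 3:1.
Under the 3:1 hypothesis (Σ ratio = 4, N = 1637):
  full-colored: 1637 × 3/4 = 1227.75
  albino: 1637 × 1/4 = 409.25
χ² = Σ (O − E)² / E
  full-colored: (1233 − 1227.75)² / 1227.75 = 0.0224
  albino: (404 − 409.25)² / 409.25 = 0.0673
χ² = 0.0224 + 0.0673 = 0.0897 ≈ 0.090

0.090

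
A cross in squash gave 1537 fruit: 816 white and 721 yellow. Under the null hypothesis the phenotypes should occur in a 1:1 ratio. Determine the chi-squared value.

Expected counts for N = 1537 under a 1:1 ratio (total parts = 2):
  white: 1537 × 1/2 = 768.5
  yellow: 1537 × 1/2 = 768.5
χ² = Σ (O − E)² / E
  white: (816 − 768.5)² / 768.5 = 2.9359
  yellow: (721 − 768.5)² / 768.5 = 2.9359
χ² = 2.9359 + 2.9359 = 5.8718 ≈ 5.872

5.872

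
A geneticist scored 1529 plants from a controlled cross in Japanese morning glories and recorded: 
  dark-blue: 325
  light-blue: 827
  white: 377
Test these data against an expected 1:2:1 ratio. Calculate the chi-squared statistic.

Under the 1:2:1 hypothesis (Σ ratio = 4, N = 1529):
  dark-blue: 1529 × 1/4 = 382.25
  light-blue: 1529 × 2/4 = 764.5
  white: 1529 × 1/4 = 382.25
χ² = Σ (O − E)² / E
  dark-blue: (325 − 382.25)² / 382.25 = 8.5744
  light-blue: (827 − 764.5)² / 764.5 = 5.1095
  white: (377 − 382.25)² / 382.25 = 0.0721
χ² = 8.5744 + 5.1095 + 0.0721 = 13.756

13.756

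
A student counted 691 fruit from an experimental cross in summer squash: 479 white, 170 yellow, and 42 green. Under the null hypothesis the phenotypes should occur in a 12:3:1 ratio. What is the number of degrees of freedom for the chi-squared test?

2

A goodness-of-fit test with 3 phenotype classes has df = 3 − 1 = 2.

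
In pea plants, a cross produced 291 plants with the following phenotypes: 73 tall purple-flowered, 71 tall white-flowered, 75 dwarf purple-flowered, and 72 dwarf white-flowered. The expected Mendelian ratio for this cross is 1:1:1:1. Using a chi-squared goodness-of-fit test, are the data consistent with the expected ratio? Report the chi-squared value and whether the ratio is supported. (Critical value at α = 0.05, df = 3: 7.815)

0.120; consistent

Total ratio parts = 4. Expected numbers out of 291:
  tall purple-flowered: 291 × 1/4 = 72.75
  tall white-flowered: 291 × 1/4 = 72.75
  dwarf purple-flowered: 291 × 1/4 = 72.75
  dwarf white-flowered: 291 × 1/4 = 72.75
χ² = Σ (O − E)² / E
  tall purple-flowered: (73 − 72.75)² / 72.75 = 0.0009
  tall white-flowered: (71 − 72.75)² / 72.75 = 0.0421
  dwarf purple-flowered: (75 − 72.75)² / 72.75 = 0.0696
  dwarf white-flowered: (72 − 72.75)² / 72.75 = 0.0077
χ² = 0.0009 + 0.0421 + 0.0696 + 0.0077 = 0.1203 ≈ 0.120
Degrees of freedom = 4 − 1 = 3; critical value at α = 0.05 is 7.815.
Since 0.120 < 7.815, we fail to reject the null hypothesis — the data are consistent with the 1:1:1:1 ratio.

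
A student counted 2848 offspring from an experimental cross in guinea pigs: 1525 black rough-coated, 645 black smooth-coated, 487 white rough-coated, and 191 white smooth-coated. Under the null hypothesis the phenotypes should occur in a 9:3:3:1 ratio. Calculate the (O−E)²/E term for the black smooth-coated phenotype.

23.073

Total ratio parts = 16. Expected numbers out of 2848:
  black rough-coated: 2848 × 9/16 = 1602
  black smooth-coated: 2848 × 3/16 = 534
  white rough-coated: 2848 × 3/16 = 534
  white smooth-coated: 2848 × 1/16 = 178
Contribution of black smooth-coated: (645 − 534)² / 534 = 23.0730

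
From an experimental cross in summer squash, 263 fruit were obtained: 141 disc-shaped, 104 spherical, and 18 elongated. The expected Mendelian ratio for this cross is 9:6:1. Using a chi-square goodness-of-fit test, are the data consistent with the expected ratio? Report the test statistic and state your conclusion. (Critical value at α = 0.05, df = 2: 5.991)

The 9:6:1 ratio has 16 parts, so with N = 263 the expected counts are:
  disc-shaped: 263 × 9/16 = 147.9375
  spherical: 263 × 6/16 = 98.625
  elongated: 263 × 1/16 = 16.4375
χ² = Σ (O − E)² / E
  disc-shaped: (141 − 147.9375)² / 147.9375 = 0.3253
  spherical: (104 − 98.625)² / 98.625 = 0.2929
  elongated: (18 − 16.4375)² / 16.4375 = 0.1485
χ² = 0.3253 + 0.2929 + 0.1485 = 0.7667 ≈ 0.767
Degrees of freedom = 3 − 1 = 2; critical value at α = 0.05 is 5.991.
Since 0.767 < 5.991, we fail to reject the null hypothesis — the data are consistent with the 9:6:1 ratio.

0.767; consistent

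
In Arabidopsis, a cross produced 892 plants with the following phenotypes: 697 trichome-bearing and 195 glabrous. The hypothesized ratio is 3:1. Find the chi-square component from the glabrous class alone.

The 3:1 ratio has 4 parts, so with N = 892 the expected counts are:
  trichome-bearing: 892 × 3/4 = 669
  glabrous: 892 × 1/4 = 223
Contribution of glabrous: (195 − 223)² / 223 = 3.5157

3.516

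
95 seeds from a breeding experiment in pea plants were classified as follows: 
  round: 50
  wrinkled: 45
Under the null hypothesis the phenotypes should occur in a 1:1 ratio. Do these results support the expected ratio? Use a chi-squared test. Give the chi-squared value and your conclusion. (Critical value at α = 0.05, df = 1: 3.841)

0.263; consistent

Under the 1:1 hypothesis (Σ ratio = 2, N = 95):
  round: 95 × 1/2 = 47.5
  wrinkled: 95 × 1/2 = 47.5
χ² = Σ (O − E)² / E
  round: (50 − 47.5)² / 47.5 = 0.1316
  wrinkled: (45 − 47.5)² / 47.5 = 0.1316
χ² = 0.1316 + 0.1316 = 0.2632 ≈ 0.263
Degrees of freedom = 2 − 1 = 1; critical value at α = 0.05 is 3.841.
Since 0.263 < 3.841, we fail to reject the null hypothesis — the data are consistent with the 1:1 ratio.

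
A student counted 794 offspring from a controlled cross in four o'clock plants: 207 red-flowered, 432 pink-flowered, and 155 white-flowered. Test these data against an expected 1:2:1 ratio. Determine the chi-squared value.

Expected counts for N = 794 under a 1:2:1 ratio (total parts = 4):
  red-flowered: 794 × 1/4 = 198.5
  pink-flowered: 794 × 2/4 = 397
  white-flowered: 794 × 1/4 = 198.5
χ² = Σ (O − E)² / E
  red-flowered: (207 − 198.5)² / 198.5 = 0.3640
  pink-flowered: (432 − 397)² / 397 = 3.0856
  white-flowered: (155 − 198.5)² / 198.5 = 9.5327
χ² = 0.3640 + 3.0856 + 9.5327 = 12.9823 ≈ 12.982

12.982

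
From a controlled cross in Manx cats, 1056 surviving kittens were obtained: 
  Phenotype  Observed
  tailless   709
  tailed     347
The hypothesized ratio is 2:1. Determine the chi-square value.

0.107

The 2:1 ratio has 3 parts, so with N = 1056 the expected counts are:
  tailless: 1056 × 2/3 = 704
  tailed: 1056 × 1/3 = 352
χ² = Σ (O − E)² / E
  tailless: (709 − 704)² / 704 = 0.0355
  tailed: (347 − 352)² / 352 = 0.0710
χ² = 0.0355 + 0.0710 = 0.1065 ≈ 0.107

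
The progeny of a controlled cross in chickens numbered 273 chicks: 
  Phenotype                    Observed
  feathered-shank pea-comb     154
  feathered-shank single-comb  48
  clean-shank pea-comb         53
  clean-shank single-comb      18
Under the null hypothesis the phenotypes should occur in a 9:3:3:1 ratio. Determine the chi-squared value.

0.315

Under the 9:3:3:1 hypothesis (Σ ratio = 16, N = 273):
  feathered-shank pea-comb: 273 × 9/16 = 153.5625
  feathered-shank single-comb: 273 × 3/16 = 51.1875
  clean-shank pea-comb: 273 × 3/16 = 51.1875
  clean-shank single-comb: 273 × 1/16 = 17.0625
χ² = Σ (O − E)² / E
  feathered-shank pea-comb: (154 − 153.5625)² / 153.5625 = 0.0012
  feathered-shank single-comb: (48 − 51.1875)² / 51.1875 = 0.1985
  clean-shank pea-comb: (53 − 51.1875)² / 51.1875 = 0.0642
  clean-shank single-comb: (18 − 17.0625)² / 17.0625 = 0.0515
χ² = 0.0012 + 0.1985 + 0.0642 + 0.0515 = 0.3154 ≈ 0.315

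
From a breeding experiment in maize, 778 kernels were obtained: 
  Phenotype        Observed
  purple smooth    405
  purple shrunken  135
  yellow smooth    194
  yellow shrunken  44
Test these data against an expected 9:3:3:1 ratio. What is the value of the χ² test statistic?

Total ratio parts = 16. Expected numbers out of 778:
  purple smooth: 778 × 9/16 = 437.625
  purple shrunken: 778 × 3/16 = 145.875
  yellow smooth: 778 × 3/16 = 145.875
  yellow shrunken: 778 × 1/16 = 48.625
χ² = Σ (O − E)² / E
  purple smooth: (405 − 437.625)² / 437.625 = 2.4322
  purple shrunken: (135 − 145.875)² / 145.875 = 0.8107
  yellow smooth: (194 − 145.875)² / 145.875 = 15.8767
  yellow shrunken: (44 − 48.625)² / 48.625 = 0.4399
χ² = 2.4322 + 0.8107 + 15.8767 + 0.4399 = 19.5595 ≈ 19.560

19.560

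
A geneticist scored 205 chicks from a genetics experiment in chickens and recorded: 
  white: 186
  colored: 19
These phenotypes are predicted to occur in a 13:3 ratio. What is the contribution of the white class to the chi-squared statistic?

Total ratio parts = 16. Expected numbers out of 205:
  white: 205 × 13/16 = 166.5625
  colored: 205 × 3/16 = 38.4375
Contribution of white: (186 − 166.5625)² / 166.5625 = 2.2683

2.268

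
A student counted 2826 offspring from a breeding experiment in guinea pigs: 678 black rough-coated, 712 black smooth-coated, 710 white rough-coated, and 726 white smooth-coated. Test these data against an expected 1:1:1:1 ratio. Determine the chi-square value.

1.748

The 1:1:1:1 ratio has 4 parts, so with N = 2826 the expected counts are:
  black rough-coated: 2826 × 1/4 = 706.5
  black smooth-coated: 2826 × 1/4 = 706.5
  white rough-coated: 2826 × 1/4 = 706.5
  white smooth-coated: 2826 × 1/4 = 706.5
χ² = Σ (O − E)² / E
  black rough-coated: (678 − 706.5)² / 706.5 = 1.1497
  black smooth-coated: (712 − 706.5)² / 706.5 = 0.0428
  white rough-coated: (710 − 706.5)² / 706.5 = 0.0173
  white smooth-coated: (726 − 706.5)² / 706.5 = 0.5382
χ² = 1.1497 + 0.0428 + 0.0173 + 0.5382 = 1.748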